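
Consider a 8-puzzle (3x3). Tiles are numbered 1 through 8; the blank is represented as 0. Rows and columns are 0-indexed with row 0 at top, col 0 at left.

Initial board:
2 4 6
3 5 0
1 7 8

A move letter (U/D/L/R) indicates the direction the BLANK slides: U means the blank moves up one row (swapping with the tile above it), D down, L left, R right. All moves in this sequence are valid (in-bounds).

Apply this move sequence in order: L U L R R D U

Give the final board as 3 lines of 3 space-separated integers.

After move 1 (L):
2 4 6
3 0 5
1 7 8

After move 2 (U):
2 0 6
3 4 5
1 7 8

After move 3 (L):
0 2 6
3 4 5
1 7 8

After move 4 (R):
2 0 6
3 4 5
1 7 8

After move 5 (R):
2 6 0
3 4 5
1 7 8

After move 6 (D):
2 6 5
3 4 0
1 7 8

After move 7 (U):
2 6 0
3 4 5
1 7 8

Answer: 2 6 0
3 4 5
1 7 8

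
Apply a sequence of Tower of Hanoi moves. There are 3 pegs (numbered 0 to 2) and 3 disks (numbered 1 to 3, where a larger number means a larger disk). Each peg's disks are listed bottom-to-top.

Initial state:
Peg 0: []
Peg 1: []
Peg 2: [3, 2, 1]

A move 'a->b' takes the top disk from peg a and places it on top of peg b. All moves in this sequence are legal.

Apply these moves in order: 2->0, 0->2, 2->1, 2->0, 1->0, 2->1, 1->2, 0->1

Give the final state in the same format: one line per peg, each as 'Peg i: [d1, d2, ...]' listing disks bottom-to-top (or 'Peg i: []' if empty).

After move 1 (2->0):
Peg 0: [1]
Peg 1: []
Peg 2: [3, 2]

After move 2 (0->2):
Peg 0: []
Peg 1: []
Peg 2: [3, 2, 1]

After move 3 (2->1):
Peg 0: []
Peg 1: [1]
Peg 2: [3, 2]

After move 4 (2->0):
Peg 0: [2]
Peg 1: [1]
Peg 2: [3]

After move 5 (1->0):
Peg 0: [2, 1]
Peg 1: []
Peg 2: [3]

After move 6 (2->1):
Peg 0: [2, 1]
Peg 1: [3]
Peg 2: []

After move 7 (1->2):
Peg 0: [2, 1]
Peg 1: []
Peg 2: [3]

After move 8 (0->1):
Peg 0: [2]
Peg 1: [1]
Peg 2: [3]

Answer: Peg 0: [2]
Peg 1: [1]
Peg 2: [3]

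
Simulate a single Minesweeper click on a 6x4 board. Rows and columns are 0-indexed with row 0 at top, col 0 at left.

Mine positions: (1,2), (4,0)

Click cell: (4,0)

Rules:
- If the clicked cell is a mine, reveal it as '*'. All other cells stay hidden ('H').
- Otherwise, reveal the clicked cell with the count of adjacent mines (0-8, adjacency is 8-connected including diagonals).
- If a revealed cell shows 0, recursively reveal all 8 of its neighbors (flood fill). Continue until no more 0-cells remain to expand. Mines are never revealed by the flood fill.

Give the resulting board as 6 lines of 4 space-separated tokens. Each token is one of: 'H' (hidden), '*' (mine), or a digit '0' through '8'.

H H H H
H H H H
H H H H
H H H H
* H H H
H H H H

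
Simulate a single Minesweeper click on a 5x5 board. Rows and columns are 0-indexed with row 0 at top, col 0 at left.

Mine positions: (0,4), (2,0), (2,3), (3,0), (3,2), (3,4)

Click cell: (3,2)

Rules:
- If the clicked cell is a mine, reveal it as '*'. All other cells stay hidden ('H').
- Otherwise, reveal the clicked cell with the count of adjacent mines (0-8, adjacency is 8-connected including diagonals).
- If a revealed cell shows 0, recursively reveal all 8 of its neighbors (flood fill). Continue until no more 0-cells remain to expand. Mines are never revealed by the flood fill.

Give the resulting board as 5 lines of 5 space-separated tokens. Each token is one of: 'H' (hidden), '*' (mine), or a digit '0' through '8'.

H H H H H
H H H H H
H H H H H
H H * H H
H H H H H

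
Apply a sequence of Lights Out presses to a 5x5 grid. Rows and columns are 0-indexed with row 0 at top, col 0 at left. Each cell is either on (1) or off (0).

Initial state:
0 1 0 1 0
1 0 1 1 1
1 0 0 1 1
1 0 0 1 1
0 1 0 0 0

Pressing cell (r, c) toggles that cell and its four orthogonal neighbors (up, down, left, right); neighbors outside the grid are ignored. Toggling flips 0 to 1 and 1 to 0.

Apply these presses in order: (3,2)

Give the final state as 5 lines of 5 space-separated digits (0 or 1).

Answer: 0 1 0 1 0
1 0 1 1 1
1 0 1 1 1
1 1 1 0 1
0 1 1 0 0

Derivation:
After press 1 at (3,2):
0 1 0 1 0
1 0 1 1 1
1 0 1 1 1
1 1 1 0 1
0 1 1 0 0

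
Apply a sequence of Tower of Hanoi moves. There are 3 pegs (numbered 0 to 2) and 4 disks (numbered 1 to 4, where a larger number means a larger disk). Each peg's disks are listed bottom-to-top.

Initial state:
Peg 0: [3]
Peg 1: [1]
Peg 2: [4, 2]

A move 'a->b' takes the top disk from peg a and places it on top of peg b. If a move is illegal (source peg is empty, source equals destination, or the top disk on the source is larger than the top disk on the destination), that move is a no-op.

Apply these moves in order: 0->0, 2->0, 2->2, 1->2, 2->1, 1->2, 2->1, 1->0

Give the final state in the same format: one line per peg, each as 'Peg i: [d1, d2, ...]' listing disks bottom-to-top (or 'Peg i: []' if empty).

After move 1 (0->0):
Peg 0: [3]
Peg 1: [1]
Peg 2: [4, 2]

After move 2 (2->0):
Peg 0: [3, 2]
Peg 1: [1]
Peg 2: [4]

After move 3 (2->2):
Peg 0: [3, 2]
Peg 1: [1]
Peg 2: [4]

After move 4 (1->2):
Peg 0: [3, 2]
Peg 1: []
Peg 2: [4, 1]

After move 5 (2->1):
Peg 0: [3, 2]
Peg 1: [1]
Peg 2: [4]

After move 6 (1->2):
Peg 0: [3, 2]
Peg 1: []
Peg 2: [4, 1]

After move 7 (2->1):
Peg 0: [3, 2]
Peg 1: [1]
Peg 2: [4]

After move 8 (1->0):
Peg 0: [3, 2, 1]
Peg 1: []
Peg 2: [4]

Answer: Peg 0: [3, 2, 1]
Peg 1: []
Peg 2: [4]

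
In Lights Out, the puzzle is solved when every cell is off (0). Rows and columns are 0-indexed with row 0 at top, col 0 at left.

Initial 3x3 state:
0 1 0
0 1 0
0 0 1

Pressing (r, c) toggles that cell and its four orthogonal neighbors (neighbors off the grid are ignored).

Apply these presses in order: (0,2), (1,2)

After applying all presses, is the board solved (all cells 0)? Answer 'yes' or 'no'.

Answer: yes

Derivation:
After press 1 at (0,2):
0 0 1
0 1 1
0 0 1

After press 2 at (1,2):
0 0 0
0 0 0
0 0 0

Lights still on: 0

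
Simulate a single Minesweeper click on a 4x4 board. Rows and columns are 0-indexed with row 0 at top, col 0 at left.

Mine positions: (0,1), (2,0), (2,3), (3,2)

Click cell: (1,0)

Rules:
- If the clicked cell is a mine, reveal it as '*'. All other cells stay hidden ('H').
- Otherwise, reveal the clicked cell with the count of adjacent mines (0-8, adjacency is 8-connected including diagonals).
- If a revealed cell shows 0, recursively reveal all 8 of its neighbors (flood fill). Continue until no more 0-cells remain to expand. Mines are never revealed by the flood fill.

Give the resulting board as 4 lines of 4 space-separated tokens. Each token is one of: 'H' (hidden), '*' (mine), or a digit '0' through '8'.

H H H H
2 H H H
H H H H
H H H H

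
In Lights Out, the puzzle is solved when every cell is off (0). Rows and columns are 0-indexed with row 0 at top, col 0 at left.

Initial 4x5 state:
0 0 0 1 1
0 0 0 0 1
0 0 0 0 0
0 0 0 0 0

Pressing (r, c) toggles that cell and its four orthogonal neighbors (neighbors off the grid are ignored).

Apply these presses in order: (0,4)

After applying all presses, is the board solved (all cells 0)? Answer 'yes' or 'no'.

After press 1 at (0,4):
0 0 0 0 0
0 0 0 0 0
0 0 0 0 0
0 0 0 0 0

Lights still on: 0

Answer: yes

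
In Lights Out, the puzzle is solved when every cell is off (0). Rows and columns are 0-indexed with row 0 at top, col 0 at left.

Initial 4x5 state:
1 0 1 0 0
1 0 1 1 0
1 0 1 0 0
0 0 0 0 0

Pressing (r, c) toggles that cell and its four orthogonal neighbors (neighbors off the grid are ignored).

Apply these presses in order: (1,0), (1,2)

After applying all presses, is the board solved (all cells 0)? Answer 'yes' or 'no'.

Answer: yes

Derivation:
After press 1 at (1,0):
0 0 1 0 0
0 1 1 1 0
0 0 1 0 0
0 0 0 0 0

After press 2 at (1,2):
0 0 0 0 0
0 0 0 0 0
0 0 0 0 0
0 0 0 0 0

Lights still on: 0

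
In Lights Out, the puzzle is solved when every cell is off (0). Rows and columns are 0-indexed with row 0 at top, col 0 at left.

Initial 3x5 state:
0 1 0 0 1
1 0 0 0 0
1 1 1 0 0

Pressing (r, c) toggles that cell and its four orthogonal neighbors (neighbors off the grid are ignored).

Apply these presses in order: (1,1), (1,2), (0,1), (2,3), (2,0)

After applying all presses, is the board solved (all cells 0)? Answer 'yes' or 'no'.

After press 1 at (1,1):
0 0 0 0 1
0 1 1 0 0
1 0 1 0 0

After press 2 at (1,2):
0 0 1 0 1
0 0 0 1 0
1 0 0 0 0

After press 3 at (0,1):
1 1 0 0 1
0 1 0 1 0
1 0 0 0 0

After press 4 at (2,3):
1 1 0 0 1
0 1 0 0 0
1 0 1 1 1

After press 5 at (2,0):
1 1 0 0 1
1 1 0 0 0
0 1 1 1 1

Lights still on: 9

Answer: no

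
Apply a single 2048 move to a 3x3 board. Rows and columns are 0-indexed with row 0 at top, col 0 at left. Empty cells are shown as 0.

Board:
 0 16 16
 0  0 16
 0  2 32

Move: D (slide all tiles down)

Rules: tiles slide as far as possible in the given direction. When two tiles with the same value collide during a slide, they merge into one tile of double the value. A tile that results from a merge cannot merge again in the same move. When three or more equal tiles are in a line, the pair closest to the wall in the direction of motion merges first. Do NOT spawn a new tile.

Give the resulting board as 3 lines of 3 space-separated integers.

Answer:  0  0  0
 0 16 32
 0  2 32

Derivation:
Slide down:
col 0: [0, 0, 0] -> [0, 0, 0]
col 1: [16, 0, 2] -> [0, 16, 2]
col 2: [16, 16, 32] -> [0, 32, 32]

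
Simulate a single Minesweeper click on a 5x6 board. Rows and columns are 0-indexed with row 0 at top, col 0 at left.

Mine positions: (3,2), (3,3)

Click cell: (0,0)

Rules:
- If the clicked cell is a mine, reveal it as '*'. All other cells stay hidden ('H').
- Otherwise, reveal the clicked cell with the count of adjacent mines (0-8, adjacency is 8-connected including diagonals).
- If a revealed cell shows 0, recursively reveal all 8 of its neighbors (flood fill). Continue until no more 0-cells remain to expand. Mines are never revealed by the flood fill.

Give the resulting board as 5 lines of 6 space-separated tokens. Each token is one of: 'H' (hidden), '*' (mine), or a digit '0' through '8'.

0 0 0 0 0 0
0 0 0 0 0 0
0 1 2 2 1 0
0 1 H H 1 0
0 1 H H 1 0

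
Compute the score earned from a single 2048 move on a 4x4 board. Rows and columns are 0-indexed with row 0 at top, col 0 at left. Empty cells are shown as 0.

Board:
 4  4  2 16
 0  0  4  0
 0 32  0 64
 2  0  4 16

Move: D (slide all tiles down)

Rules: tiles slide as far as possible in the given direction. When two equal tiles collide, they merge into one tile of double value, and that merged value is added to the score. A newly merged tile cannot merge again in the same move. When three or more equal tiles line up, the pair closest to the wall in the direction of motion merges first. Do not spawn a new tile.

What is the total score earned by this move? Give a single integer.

Slide down:
col 0: [4, 0, 0, 2] -> [0, 0, 4, 2]  score +0 (running 0)
col 1: [4, 0, 32, 0] -> [0, 0, 4, 32]  score +0 (running 0)
col 2: [2, 4, 0, 4] -> [0, 0, 2, 8]  score +8 (running 8)
col 3: [16, 0, 64, 16] -> [0, 16, 64, 16]  score +0 (running 8)
Board after move:
 0  0  0  0
 0  0  0 16
 4  4  2 64
 2 32  8 16

Answer: 8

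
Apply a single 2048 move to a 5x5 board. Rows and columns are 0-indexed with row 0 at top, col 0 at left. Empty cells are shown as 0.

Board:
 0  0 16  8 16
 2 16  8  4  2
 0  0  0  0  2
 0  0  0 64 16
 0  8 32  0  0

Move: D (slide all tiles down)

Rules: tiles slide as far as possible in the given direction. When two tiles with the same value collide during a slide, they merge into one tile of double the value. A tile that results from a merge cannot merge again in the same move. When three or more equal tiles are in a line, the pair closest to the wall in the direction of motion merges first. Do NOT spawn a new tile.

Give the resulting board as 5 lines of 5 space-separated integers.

Slide down:
col 0: [0, 2, 0, 0, 0] -> [0, 0, 0, 0, 2]
col 1: [0, 16, 0, 0, 8] -> [0, 0, 0, 16, 8]
col 2: [16, 8, 0, 0, 32] -> [0, 0, 16, 8, 32]
col 3: [8, 4, 0, 64, 0] -> [0, 0, 8, 4, 64]
col 4: [16, 2, 2, 16, 0] -> [0, 0, 16, 4, 16]

Answer:  0  0  0  0  0
 0  0  0  0  0
 0  0 16  8 16
 0 16  8  4  4
 2  8 32 64 16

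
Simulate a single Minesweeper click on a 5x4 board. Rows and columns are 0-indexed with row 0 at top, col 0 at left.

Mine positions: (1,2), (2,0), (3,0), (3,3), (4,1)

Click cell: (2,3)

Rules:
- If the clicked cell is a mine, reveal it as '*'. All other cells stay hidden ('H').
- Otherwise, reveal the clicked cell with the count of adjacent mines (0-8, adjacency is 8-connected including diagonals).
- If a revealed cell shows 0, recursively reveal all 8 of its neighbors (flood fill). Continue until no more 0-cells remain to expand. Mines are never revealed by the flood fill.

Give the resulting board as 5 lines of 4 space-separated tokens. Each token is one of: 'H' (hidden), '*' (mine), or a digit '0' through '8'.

H H H H
H H H H
H H H 2
H H H H
H H H H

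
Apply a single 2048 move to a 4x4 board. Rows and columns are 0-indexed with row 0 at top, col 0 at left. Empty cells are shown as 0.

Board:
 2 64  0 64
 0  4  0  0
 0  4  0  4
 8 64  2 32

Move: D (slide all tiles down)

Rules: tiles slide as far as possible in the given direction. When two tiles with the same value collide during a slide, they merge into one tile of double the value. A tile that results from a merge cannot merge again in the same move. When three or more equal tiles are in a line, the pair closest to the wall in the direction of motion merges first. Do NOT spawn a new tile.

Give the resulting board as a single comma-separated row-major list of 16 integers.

Answer: 0, 0, 0, 0, 0, 64, 0, 64, 2, 8, 0, 4, 8, 64, 2, 32

Derivation:
Slide down:
col 0: [2, 0, 0, 8] -> [0, 0, 2, 8]
col 1: [64, 4, 4, 64] -> [0, 64, 8, 64]
col 2: [0, 0, 0, 2] -> [0, 0, 0, 2]
col 3: [64, 0, 4, 32] -> [0, 64, 4, 32]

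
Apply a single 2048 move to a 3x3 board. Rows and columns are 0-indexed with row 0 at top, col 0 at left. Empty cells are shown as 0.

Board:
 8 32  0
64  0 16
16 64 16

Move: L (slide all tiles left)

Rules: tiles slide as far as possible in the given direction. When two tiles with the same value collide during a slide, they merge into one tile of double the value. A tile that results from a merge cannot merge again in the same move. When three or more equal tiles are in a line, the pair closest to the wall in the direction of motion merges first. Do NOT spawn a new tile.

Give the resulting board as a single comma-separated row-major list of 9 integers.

Answer: 8, 32, 0, 64, 16, 0, 16, 64, 16

Derivation:
Slide left:
row 0: [8, 32, 0] -> [8, 32, 0]
row 1: [64, 0, 16] -> [64, 16, 0]
row 2: [16, 64, 16] -> [16, 64, 16]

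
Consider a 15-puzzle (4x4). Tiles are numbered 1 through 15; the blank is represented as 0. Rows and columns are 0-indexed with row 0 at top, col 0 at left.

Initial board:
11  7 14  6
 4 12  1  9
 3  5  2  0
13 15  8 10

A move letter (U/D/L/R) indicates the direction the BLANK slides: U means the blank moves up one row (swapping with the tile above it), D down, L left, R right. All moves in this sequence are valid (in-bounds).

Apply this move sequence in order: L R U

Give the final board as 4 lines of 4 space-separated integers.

Answer: 11  7 14  6
 4 12  1  0
 3  5  2  9
13 15  8 10

Derivation:
After move 1 (L):
11  7 14  6
 4 12  1  9
 3  5  0  2
13 15  8 10

After move 2 (R):
11  7 14  6
 4 12  1  9
 3  5  2  0
13 15  8 10

After move 3 (U):
11  7 14  6
 4 12  1  0
 3  5  2  9
13 15  8 10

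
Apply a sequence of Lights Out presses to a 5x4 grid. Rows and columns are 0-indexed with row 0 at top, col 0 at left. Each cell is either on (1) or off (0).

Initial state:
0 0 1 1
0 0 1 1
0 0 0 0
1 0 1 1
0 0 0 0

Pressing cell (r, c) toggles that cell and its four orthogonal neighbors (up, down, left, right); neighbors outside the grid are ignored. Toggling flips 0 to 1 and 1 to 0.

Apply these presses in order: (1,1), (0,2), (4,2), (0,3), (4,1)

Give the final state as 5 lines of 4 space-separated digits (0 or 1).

Answer: 0 0 1 1
1 1 1 0
0 1 0 0
1 1 0 1
1 0 0 1

Derivation:
After press 1 at (1,1):
0 1 1 1
1 1 0 1
0 1 0 0
1 0 1 1
0 0 0 0

After press 2 at (0,2):
0 0 0 0
1 1 1 1
0 1 0 0
1 0 1 1
0 0 0 0

After press 3 at (4,2):
0 0 0 0
1 1 1 1
0 1 0 0
1 0 0 1
0 1 1 1

After press 4 at (0,3):
0 0 1 1
1 1 1 0
0 1 0 0
1 0 0 1
0 1 1 1

After press 5 at (4,1):
0 0 1 1
1 1 1 0
0 1 0 0
1 1 0 1
1 0 0 1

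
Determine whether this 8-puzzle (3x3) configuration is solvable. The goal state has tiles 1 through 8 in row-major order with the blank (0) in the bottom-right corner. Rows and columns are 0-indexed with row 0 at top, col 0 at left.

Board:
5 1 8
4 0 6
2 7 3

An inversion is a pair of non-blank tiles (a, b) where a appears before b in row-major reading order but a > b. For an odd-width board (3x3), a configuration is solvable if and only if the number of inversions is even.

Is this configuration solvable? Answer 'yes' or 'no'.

Inversions (pairs i<j in row-major order where tile[i] > tile[j] > 0): 14
14 is even, so the puzzle is solvable.

Answer: yes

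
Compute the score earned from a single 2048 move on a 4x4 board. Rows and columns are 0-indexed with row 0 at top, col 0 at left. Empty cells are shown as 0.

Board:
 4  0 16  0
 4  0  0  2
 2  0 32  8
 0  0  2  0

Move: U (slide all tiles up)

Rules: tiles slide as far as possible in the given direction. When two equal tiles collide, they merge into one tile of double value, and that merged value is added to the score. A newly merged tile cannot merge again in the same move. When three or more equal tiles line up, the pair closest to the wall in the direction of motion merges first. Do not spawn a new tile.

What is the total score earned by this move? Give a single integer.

Slide up:
col 0: [4, 4, 2, 0] -> [8, 2, 0, 0]  score +8 (running 8)
col 1: [0, 0, 0, 0] -> [0, 0, 0, 0]  score +0 (running 8)
col 2: [16, 0, 32, 2] -> [16, 32, 2, 0]  score +0 (running 8)
col 3: [0, 2, 8, 0] -> [2, 8, 0, 0]  score +0 (running 8)
Board after move:
 8  0 16  2
 2  0 32  8
 0  0  2  0
 0  0  0  0

Answer: 8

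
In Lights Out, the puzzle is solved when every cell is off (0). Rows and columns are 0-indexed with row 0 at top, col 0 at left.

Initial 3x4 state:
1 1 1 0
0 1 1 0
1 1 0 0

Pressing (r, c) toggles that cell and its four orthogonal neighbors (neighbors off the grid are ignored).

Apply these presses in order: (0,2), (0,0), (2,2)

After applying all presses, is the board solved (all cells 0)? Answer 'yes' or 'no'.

Answer: no

Derivation:
After press 1 at (0,2):
1 0 0 1
0 1 0 0
1 1 0 0

After press 2 at (0,0):
0 1 0 1
1 1 0 0
1 1 0 0

After press 3 at (2,2):
0 1 0 1
1 1 1 0
1 0 1 1

Lights still on: 8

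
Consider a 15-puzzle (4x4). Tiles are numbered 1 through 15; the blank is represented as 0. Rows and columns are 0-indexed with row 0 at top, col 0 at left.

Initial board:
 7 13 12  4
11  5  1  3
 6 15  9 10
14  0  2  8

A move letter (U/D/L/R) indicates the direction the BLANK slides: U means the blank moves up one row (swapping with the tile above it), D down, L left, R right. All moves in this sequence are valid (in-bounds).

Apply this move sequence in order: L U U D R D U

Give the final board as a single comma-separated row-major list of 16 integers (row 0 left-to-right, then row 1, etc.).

After move 1 (L):
 7 13 12  4
11  5  1  3
 6 15  9 10
 0 14  2  8

After move 2 (U):
 7 13 12  4
11  5  1  3
 0 15  9 10
 6 14  2  8

After move 3 (U):
 7 13 12  4
 0  5  1  3
11 15  9 10
 6 14  2  8

After move 4 (D):
 7 13 12  4
11  5  1  3
 0 15  9 10
 6 14  2  8

After move 5 (R):
 7 13 12  4
11  5  1  3
15  0  9 10
 6 14  2  8

After move 6 (D):
 7 13 12  4
11  5  1  3
15 14  9 10
 6  0  2  8

After move 7 (U):
 7 13 12  4
11  5  1  3
15  0  9 10
 6 14  2  8

Answer: 7, 13, 12, 4, 11, 5, 1, 3, 15, 0, 9, 10, 6, 14, 2, 8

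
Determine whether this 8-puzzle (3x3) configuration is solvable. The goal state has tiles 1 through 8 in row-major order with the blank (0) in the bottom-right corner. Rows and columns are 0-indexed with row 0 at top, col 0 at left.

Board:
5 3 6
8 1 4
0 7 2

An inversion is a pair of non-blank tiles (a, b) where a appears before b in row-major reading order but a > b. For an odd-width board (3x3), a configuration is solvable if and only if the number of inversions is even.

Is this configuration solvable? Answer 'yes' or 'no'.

Inversions (pairs i<j in row-major order where tile[i] > tile[j] > 0): 15
15 is odd, so the puzzle is not solvable.

Answer: no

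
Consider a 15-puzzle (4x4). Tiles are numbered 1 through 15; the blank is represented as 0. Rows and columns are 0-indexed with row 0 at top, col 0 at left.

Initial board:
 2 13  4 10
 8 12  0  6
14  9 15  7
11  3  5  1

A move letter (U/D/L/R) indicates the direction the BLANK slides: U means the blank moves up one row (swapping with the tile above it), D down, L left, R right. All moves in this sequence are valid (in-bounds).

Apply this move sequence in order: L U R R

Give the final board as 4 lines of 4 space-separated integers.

After move 1 (L):
 2 13  4 10
 8  0 12  6
14  9 15  7
11  3  5  1

After move 2 (U):
 2  0  4 10
 8 13 12  6
14  9 15  7
11  3  5  1

After move 3 (R):
 2  4  0 10
 8 13 12  6
14  9 15  7
11  3  5  1

After move 4 (R):
 2  4 10  0
 8 13 12  6
14  9 15  7
11  3  5  1

Answer:  2  4 10  0
 8 13 12  6
14  9 15  7
11  3  5  1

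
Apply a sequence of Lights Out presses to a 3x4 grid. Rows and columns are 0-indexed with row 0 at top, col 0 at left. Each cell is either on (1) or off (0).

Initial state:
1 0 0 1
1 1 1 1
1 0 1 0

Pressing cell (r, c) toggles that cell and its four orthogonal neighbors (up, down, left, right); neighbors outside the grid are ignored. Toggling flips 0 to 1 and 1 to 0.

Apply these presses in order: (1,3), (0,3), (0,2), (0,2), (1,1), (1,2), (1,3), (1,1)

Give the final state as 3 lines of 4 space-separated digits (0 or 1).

After press 1 at (1,3):
1 0 0 0
1 1 0 0
1 0 1 1

After press 2 at (0,3):
1 0 1 1
1 1 0 1
1 0 1 1

After press 3 at (0,2):
1 1 0 0
1 1 1 1
1 0 1 1

After press 4 at (0,2):
1 0 1 1
1 1 0 1
1 0 1 1

After press 5 at (1,1):
1 1 1 1
0 0 1 1
1 1 1 1

After press 6 at (1,2):
1 1 0 1
0 1 0 0
1 1 0 1

After press 7 at (1,3):
1 1 0 0
0 1 1 1
1 1 0 0

After press 8 at (1,1):
1 0 0 0
1 0 0 1
1 0 0 0

Answer: 1 0 0 0
1 0 0 1
1 0 0 0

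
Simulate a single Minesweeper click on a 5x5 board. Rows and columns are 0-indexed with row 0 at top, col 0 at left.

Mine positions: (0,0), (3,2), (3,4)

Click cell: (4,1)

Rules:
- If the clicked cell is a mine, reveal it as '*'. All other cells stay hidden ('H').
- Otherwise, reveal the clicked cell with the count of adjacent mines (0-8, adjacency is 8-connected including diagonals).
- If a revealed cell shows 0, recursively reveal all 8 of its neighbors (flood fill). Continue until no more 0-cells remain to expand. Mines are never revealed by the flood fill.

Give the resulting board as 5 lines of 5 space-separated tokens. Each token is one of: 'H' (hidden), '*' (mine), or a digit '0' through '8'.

H H H H H
H H H H H
H H H H H
H H H H H
H 1 H H H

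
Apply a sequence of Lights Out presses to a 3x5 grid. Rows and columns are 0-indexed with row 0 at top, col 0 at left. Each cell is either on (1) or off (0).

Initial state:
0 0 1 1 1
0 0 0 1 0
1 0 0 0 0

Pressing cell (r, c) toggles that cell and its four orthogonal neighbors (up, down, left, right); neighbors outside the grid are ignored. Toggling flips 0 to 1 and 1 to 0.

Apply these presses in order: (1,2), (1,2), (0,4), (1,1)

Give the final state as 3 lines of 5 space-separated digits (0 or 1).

After press 1 at (1,2):
0 0 0 1 1
0 1 1 0 0
1 0 1 0 0

After press 2 at (1,2):
0 0 1 1 1
0 0 0 1 0
1 0 0 0 0

After press 3 at (0,4):
0 0 1 0 0
0 0 0 1 1
1 0 0 0 0

After press 4 at (1,1):
0 1 1 0 0
1 1 1 1 1
1 1 0 0 0

Answer: 0 1 1 0 0
1 1 1 1 1
1 1 0 0 0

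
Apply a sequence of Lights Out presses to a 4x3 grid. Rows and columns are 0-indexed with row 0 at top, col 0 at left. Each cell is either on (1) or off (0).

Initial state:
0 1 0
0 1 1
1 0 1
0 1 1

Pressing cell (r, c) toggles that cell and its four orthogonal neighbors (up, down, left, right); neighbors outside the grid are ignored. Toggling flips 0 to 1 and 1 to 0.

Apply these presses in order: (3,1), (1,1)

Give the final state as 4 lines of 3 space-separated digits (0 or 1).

After press 1 at (3,1):
0 1 0
0 1 1
1 1 1
1 0 0

After press 2 at (1,1):
0 0 0
1 0 0
1 0 1
1 0 0

Answer: 0 0 0
1 0 0
1 0 1
1 0 0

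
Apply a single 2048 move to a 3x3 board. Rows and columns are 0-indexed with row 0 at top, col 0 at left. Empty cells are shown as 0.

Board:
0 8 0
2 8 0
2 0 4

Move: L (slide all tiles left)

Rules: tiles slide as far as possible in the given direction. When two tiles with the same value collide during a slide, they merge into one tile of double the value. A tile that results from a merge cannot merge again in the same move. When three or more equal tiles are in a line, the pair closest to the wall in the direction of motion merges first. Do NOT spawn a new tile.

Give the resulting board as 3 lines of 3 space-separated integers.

Slide left:
row 0: [0, 8, 0] -> [8, 0, 0]
row 1: [2, 8, 0] -> [2, 8, 0]
row 2: [2, 0, 4] -> [2, 4, 0]

Answer: 8 0 0
2 8 0
2 4 0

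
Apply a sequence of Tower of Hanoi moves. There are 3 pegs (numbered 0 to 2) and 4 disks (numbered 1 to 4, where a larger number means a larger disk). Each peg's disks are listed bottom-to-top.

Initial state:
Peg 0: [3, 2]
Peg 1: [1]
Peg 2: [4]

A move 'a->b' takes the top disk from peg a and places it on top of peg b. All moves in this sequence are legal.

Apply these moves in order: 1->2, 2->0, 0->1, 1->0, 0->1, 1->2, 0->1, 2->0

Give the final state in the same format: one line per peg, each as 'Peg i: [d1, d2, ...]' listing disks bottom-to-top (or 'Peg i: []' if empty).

After move 1 (1->2):
Peg 0: [3, 2]
Peg 1: []
Peg 2: [4, 1]

After move 2 (2->0):
Peg 0: [3, 2, 1]
Peg 1: []
Peg 2: [4]

After move 3 (0->1):
Peg 0: [3, 2]
Peg 1: [1]
Peg 2: [4]

After move 4 (1->0):
Peg 0: [3, 2, 1]
Peg 1: []
Peg 2: [4]

After move 5 (0->1):
Peg 0: [3, 2]
Peg 1: [1]
Peg 2: [4]

After move 6 (1->2):
Peg 0: [3, 2]
Peg 1: []
Peg 2: [4, 1]

After move 7 (0->1):
Peg 0: [3]
Peg 1: [2]
Peg 2: [4, 1]

After move 8 (2->0):
Peg 0: [3, 1]
Peg 1: [2]
Peg 2: [4]

Answer: Peg 0: [3, 1]
Peg 1: [2]
Peg 2: [4]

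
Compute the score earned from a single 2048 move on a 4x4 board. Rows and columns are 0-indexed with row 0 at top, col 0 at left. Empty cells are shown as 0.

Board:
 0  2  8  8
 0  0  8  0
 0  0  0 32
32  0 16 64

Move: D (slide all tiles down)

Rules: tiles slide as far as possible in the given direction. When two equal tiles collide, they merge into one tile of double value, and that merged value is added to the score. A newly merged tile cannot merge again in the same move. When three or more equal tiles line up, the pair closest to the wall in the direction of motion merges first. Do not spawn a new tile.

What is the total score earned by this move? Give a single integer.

Answer: 16

Derivation:
Slide down:
col 0: [0, 0, 0, 32] -> [0, 0, 0, 32]  score +0 (running 0)
col 1: [2, 0, 0, 0] -> [0, 0, 0, 2]  score +0 (running 0)
col 2: [8, 8, 0, 16] -> [0, 0, 16, 16]  score +16 (running 16)
col 3: [8, 0, 32, 64] -> [0, 8, 32, 64]  score +0 (running 16)
Board after move:
 0  0  0  0
 0  0  0  8
 0  0 16 32
32  2 16 64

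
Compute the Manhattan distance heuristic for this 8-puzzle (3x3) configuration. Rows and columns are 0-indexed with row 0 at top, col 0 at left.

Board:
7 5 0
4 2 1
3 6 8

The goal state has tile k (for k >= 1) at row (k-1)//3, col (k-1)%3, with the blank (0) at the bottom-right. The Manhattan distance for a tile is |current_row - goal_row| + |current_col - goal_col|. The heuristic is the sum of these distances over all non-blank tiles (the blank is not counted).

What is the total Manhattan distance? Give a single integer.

Answer: 14

Derivation:
Tile 7: (0,0)->(2,0) = 2
Tile 5: (0,1)->(1,1) = 1
Tile 4: (1,0)->(1,0) = 0
Tile 2: (1,1)->(0,1) = 1
Tile 1: (1,2)->(0,0) = 3
Tile 3: (2,0)->(0,2) = 4
Tile 6: (2,1)->(1,2) = 2
Tile 8: (2,2)->(2,1) = 1
Sum: 2 + 1 + 0 + 1 + 3 + 4 + 2 + 1 = 14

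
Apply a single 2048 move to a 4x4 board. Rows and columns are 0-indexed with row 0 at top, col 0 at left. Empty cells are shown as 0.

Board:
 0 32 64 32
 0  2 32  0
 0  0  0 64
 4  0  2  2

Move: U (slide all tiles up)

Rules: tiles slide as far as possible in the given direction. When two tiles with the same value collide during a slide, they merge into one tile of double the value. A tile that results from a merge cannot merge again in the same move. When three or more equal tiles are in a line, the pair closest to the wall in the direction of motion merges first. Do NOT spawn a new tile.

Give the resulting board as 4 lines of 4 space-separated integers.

Slide up:
col 0: [0, 0, 0, 4] -> [4, 0, 0, 0]
col 1: [32, 2, 0, 0] -> [32, 2, 0, 0]
col 2: [64, 32, 0, 2] -> [64, 32, 2, 0]
col 3: [32, 0, 64, 2] -> [32, 64, 2, 0]

Answer:  4 32 64 32
 0  2 32 64
 0  0  2  2
 0  0  0  0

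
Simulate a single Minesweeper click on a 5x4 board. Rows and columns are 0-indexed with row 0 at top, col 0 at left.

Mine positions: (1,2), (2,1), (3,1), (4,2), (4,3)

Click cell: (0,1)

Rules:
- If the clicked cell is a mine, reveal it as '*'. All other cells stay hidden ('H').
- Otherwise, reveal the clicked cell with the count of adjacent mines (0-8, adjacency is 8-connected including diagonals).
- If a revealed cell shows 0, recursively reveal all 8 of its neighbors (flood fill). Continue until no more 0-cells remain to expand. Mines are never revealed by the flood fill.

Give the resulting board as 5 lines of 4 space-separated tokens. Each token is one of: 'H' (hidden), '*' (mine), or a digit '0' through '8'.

H 1 H H
H H H H
H H H H
H H H H
H H H H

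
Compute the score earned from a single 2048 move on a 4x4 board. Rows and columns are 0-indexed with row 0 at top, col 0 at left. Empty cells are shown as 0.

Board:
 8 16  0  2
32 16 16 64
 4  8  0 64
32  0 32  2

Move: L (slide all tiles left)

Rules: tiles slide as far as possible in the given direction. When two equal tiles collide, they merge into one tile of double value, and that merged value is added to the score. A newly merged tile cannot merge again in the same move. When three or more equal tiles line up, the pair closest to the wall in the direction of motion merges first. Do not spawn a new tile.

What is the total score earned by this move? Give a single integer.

Answer: 96

Derivation:
Slide left:
row 0: [8, 16, 0, 2] -> [8, 16, 2, 0]  score +0 (running 0)
row 1: [32, 16, 16, 64] -> [32, 32, 64, 0]  score +32 (running 32)
row 2: [4, 8, 0, 64] -> [4, 8, 64, 0]  score +0 (running 32)
row 3: [32, 0, 32, 2] -> [64, 2, 0, 0]  score +64 (running 96)
Board after move:
 8 16  2  0
32 32 64  0
 4  8 64  0
64  2  0  0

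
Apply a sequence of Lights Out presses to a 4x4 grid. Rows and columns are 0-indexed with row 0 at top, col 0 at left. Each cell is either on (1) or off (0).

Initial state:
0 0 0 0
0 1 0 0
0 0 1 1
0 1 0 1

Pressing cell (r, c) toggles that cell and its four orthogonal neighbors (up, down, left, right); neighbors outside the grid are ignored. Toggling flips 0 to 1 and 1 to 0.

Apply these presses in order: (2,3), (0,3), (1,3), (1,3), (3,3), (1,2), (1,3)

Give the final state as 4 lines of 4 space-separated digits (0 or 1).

Answer: 0 0 0 0
0 0 0 0
0 0 1 0
0 1 1 1

Derivation:
After press 1 at (2,3):
0 0 0 0
0 1 0 1
0 0 0 0
0 1 0 0

After press 2 at (0,3):
0 0 1 1
0 1 0 0
0 0 0 0
0 1 0 0

After press 3 at (1,3):
0 0 1 0
0 1 1 1
0 0 0 1
0 1 0 0

After press 4 at (1,3):
0 0 1 1
0 1 0 0
0 0 0 0
0 1 0 0

After press 5 at (3,3):
0 0 1 1
0 1 0 0
0 0 0 1
0 1 1 1

After press 6 at (1,2):
0 0 0 1
0 0 1 1
0 0 1 1
0 1 1 1

After press 7 at (1,3):
0 0 0 0
0 0 0 0
0 0 1 0
0 1 1 1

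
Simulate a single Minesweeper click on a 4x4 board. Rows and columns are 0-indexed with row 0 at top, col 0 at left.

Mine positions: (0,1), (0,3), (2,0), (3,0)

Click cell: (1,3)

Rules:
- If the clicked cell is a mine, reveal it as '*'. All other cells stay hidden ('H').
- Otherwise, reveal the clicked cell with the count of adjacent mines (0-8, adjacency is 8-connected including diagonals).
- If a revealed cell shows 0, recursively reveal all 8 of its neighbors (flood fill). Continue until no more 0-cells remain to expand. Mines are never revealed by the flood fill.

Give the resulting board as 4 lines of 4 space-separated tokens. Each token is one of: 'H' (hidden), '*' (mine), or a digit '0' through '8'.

H H H H
H H H 1
H H H H
H H H H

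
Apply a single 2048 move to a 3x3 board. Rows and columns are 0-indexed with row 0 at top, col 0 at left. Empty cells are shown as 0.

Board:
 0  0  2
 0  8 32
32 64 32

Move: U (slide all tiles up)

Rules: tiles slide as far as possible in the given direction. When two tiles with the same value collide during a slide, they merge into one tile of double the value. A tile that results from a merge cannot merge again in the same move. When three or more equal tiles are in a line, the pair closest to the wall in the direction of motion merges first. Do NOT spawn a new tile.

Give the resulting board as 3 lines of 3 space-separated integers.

Slide up:
col 0: [0, 0, 32] -> [32, 0, 0]
col 1: [0, 8, 64] -> [8, 64, 0]
col 2: [2, 32, 32] -> [2, 64, 0]

Answer: 32  8  2
 0 64 64
 0  0  0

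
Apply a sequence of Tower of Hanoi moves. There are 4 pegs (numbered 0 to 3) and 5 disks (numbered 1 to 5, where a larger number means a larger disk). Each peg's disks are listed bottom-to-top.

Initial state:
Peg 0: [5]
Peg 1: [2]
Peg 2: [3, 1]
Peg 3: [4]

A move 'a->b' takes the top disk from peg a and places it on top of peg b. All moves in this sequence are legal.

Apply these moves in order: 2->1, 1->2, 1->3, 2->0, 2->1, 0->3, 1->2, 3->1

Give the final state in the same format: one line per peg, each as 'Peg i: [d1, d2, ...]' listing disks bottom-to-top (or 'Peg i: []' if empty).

Answer: Peg 0: [5]
Peg 1: [1]
Peg 2: [3]
Peg 3: [4, 2]

Derivation:
After move 1 (2->1):
Peg 0: [5]
Peg 1: [2, 1]
Peg 2: [3]
Peg 3: [4]

After move 2 (1->2):
Peg 0: [5]
Peg 1: [2]
Peg 2: [3, 1]
Peg 3: [4]

After move 3 (1->3):
Peg 0: [5]
Peg 1: []
Peg 2: [3, 1]
Peg 3: [4, 2]

After move 4 (2->0):
Peg 0: [5, 1]
Peg 1: []
Peg 2: [3]
Peg 3: [4, 2]

After move 5 (2->1):
Peg 0: [5, 1]
Peg 1: [3]
Peg 2: []
Peg 3: [4, 2]

After move 6 (0->3):
Peg 0: [5]
Peg 1: [3]
Peg 2: []
Peg 3: [4, 2, 1]

After move 7 (1->2):
Peg 0: [5]
Peg 1: []
Peg 2: [3]
Peg 3: [4, 2, 1]

After move 8 (3->1):
Peg 0: [5]
Peg 1: [1]
Peg 2: [3]
Peg 3: [4, 2]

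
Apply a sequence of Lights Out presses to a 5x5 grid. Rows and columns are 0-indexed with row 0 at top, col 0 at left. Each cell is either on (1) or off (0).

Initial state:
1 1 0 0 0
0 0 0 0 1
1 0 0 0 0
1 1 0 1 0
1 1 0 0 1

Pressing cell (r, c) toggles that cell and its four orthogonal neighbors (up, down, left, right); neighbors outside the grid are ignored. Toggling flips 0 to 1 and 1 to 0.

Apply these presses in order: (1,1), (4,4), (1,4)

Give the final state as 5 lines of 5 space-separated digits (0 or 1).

After press 1 at (1,1):
1 0 0 0 0
1 1 1 0 1
1 1 0 0 0
1 1 0 1 0
1 1 0 0 1

After press 2 at (4,4):
1 0 0 0 0
1 1 1 0 1
1 1 0 0 0
1 1 0 1 1
1 1 0 1 0

After press 3 at (1,4):
1 0 0 0 1
1 1 1 1 0
1 1 0 0 1
1 1 0 1 1
1 1 0 1 0

Answer: 1 0 0 0 1
1 1 1 1 0
1 1 0 0 1
1 1 0 1 1
1 1 0 1 0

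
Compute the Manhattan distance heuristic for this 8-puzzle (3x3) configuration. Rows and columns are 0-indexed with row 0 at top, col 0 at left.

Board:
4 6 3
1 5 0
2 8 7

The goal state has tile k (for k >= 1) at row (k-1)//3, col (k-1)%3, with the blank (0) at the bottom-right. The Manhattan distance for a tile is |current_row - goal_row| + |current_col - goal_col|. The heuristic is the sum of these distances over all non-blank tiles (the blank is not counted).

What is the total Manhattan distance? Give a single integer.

Answer: 9

Derivation:
Tile 4: at (0,0), goal (1,0), distance |0-1|+|0-0| = 1
Tile 6: at (0,1), goal (1,2), distance |0-1|+|1-2| = 2
Tile 3: at (0,2), goal (0,2), distance |0-0|+|2-2| = 0
Tile 1: at (1,0), goal (0,0), distance |1-0|+|0-0| = 1
Tile 5: at (1,1), goal (1,1), distance |1-1|+|1-1| = 0
Tile 2: at (2,0), goal (0,1), distance |2-0|+|0-1| = 3
Tile 8: at (2,1), goal (2,1), distance |2-2|+|1-1| = 0
Tile 7: at (2,2), goal (2,0), distance |2-2|+|2-0| = 2
Sum: 1 + 2 + 0 + 1 + 0 + 3 + 0 + 2 = 9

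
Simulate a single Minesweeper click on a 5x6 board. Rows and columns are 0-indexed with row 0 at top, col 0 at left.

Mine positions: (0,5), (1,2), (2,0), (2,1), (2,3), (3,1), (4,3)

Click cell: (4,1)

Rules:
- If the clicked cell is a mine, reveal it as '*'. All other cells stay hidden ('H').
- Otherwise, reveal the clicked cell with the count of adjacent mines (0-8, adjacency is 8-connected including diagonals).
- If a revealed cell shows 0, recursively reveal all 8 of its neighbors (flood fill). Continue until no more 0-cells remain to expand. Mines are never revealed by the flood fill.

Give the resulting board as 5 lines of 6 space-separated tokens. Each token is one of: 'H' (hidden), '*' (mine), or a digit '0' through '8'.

H H H H H H
H H H H H H
H H H H H H
H H H H H H
H 1 H H H H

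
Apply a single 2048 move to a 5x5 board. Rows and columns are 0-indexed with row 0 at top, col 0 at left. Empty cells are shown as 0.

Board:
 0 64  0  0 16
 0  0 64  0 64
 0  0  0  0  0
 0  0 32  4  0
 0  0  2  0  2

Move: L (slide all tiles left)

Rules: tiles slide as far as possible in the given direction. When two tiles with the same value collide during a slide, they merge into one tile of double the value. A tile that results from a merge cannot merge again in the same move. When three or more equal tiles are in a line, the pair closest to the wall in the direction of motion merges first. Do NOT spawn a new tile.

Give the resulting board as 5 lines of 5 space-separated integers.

Answer:  64  16   0   0   0
128   0   0   0   0
  0   0   0   0   0
 32   4   0   0   0
  4   0   0   0   0

Derivation:
Slide left:
row 0: [0, 64, 0, 0, 16] -> [64, 16, 0, 0, 0]
row 1: [0, 0, 64, 0, 64] -> [128, 0, 0, 0, 0]
row 2: [0, 0, 0, 0, 0] -> [0, 0, 0, 0, 0]
row 3: [0, 0, 32, 4, 0] -> [32, 4, 0, 0, 0]
row 4: [0, 0, 2, 0, 2] -> [4, 0, 0, 0, 0]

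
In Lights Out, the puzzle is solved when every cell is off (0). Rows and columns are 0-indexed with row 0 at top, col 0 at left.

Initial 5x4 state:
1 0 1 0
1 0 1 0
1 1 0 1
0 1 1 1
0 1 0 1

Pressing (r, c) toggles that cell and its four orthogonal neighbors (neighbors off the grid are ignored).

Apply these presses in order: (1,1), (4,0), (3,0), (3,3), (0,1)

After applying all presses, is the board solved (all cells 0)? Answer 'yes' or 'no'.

After press 1 at (1,1):
1 1 1 0
0 1 0 0
1 0 0 1
0 1 1 1
0 1 0 1

After press 2 at (4,0):
1 1 1 0
0 1 0 0
1 0 0 1
1 1 1 1
1 0 0 1

After press 3 at (3,0):
1 1 1 0
0 1 0 0
0 0 0 1
0 0 1 1
0 0 0 1

After press 4 at (3,3):
1 1 1 0
0 1 0 0
0 0 0 0
0 0 0 0
0 0 0 0

After press 5 at (0,1):
0 0 0 0
0 0 0 0
0 0 0 0
0 0 0 0
0 0 0 0

Lights still on: 0

Answer: yes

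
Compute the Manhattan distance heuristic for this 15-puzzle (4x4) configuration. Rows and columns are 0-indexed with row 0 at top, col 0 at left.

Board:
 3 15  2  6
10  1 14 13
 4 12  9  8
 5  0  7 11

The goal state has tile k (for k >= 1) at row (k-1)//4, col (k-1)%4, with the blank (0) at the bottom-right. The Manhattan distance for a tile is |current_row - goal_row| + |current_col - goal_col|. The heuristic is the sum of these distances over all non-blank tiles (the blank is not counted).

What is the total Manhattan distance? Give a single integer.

Answer: 38

Derivation:
Tile 3: at (0,0), goal (0,2), distance |0-0|+|0-2| = 2
Tile 15: at (0,1), goal (3,2), distance |0-3|+|1-2| = 4
Tile 2: at (0,2), goal (0,1), distance |0-0|+|2-1| = 1
Tile 6: at (0,3), goal (1,1), distance |0-1|+|3-1| = 3
Tile 10: at (1,0), goal (2,1), distance |1-2|+|0-1| = 2
Tile 1: at (1,1), goal (0,0), distance |1-0|+|1-0| = 2
Tile 14: at (1,2), goal (3,1), distance |1-3|+|2-1| = 3
Tile 13: at (1,3), goal (3,0), distance |1-3|+|3-0| = 5
Tile 4: at (2,0), goal (0,3), distance |2-0|+|0-3| = 5
Tile 12: at (2,1), goal (2,3), distance |2-2|+|1-3| = 2
Tile 9: at (2,2), goal (2,0), distance |2-2|+|2-0| = 2
Tile 8: at (2,3), goal (1,3), distance |2-1|+|3-3| = 1
Tile 5: at (3,0), goal (1,0), distance |3-1|+|0-0| = 2
Tile 7: at (3,2), goal (1,2), distance |3-1|+|2-2| = 2
Tile 11: at (3,3), goal (2,2), distance |3-2|+|3-2| = 2
Sum: 2 + 4 + 1 + 3 + 2 + 2 + 3 + 5 + 5 + 2 + 2 + 1 + 2 + 2 + 2 = 38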